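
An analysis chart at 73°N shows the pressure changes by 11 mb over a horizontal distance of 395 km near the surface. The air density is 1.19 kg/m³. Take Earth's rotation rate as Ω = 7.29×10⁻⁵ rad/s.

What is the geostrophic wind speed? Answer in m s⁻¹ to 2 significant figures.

Coriolis parameter at 73°N:
f = 2Ω sin φ = 2 × 7.29×10⁻⁵ × sin 73° = 1.39×10⁻⁴ s⁻¹
Pressure gradient: |∂P/∂n| = 1100 Pa / 395000 m = 2.78×10⁻³ Pa/m
Geostrophic balance (pressure-gradient force = Coriolis force):
V_g = (1/(fρ)) |∂P/∂n| = 2.78×10⁻³ / (1.39×10⁻⁴ × 1.19) = 16.8 m/s

17 m s⁻¹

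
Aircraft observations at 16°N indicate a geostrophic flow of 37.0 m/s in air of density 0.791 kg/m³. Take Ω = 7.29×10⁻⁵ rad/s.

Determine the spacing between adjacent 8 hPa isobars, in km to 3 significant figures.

680 km

Coriolis parameter at 16°N:
f = 2Ω sin φ = 2 × 7.29×10⁻⁵ × sin 16° = 4.02×10⁻⁵ s⁻¹
Geostrophic balance rearranged: |∂P/∂n| = f ρ V_g
|∂P/∂n| = 4.02×10⁻⁵ × 0.791 × 37.0 = 1.18×10⁻³ Pa/m
Isobar spacing: Δn = ΔP/|∂P/∂n| = 800 Pa / 1.18×10⁻³ Pa/m = 680168 m ≈ 680 km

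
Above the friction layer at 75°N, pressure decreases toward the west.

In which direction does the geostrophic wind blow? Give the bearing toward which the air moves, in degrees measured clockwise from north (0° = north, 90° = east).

The pressure-gradient force points toward the west (bearing 270°).
Geostrophic balance: in the Northern Hemisphere the Coriolis force deflects motion to the right, so the geostrophic wind blows 90° to the right of the pressure-gradient force (low pressure on the left).
Rotating 270° by 90° clockwise gives 000° — the wind blows toward the north.

000°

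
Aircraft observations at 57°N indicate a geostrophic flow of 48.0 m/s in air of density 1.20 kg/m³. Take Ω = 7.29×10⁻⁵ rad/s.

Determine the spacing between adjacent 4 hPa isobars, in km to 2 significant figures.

57 km

Coriolis parameter at 57°N:
f = 2Ω sin φ = 2 × 7.29×10⁻⁵ × sin 57° = 1.22×10⁻⁴ s⁻¹
Geostrophic balance rearranged: |∂P/∂n| = f ρ V_g
|∂P/∂n| = 1.22×10⁻⁴ × 1.20 × 48.0 = 7.04×10⁻³ Pa/m
Isobar spacing: Δn = ΔP/|∂P/∂n| = 400 Pa / 7.04×10⁻³ Pa/m = 56792 m ≈ 57 km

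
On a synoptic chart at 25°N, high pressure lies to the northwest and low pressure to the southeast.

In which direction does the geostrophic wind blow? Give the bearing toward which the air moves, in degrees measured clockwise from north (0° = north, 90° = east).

The pressure-gradient force points toward the southeast (bearing 135°).
Geostrophic balance: in the Northern Hemisphere the Coriolis force deflects motion to the right, so the geostrophic wind blows 90° to the right of the pressure-gradient force (low pressure on the left).
Rotating 135° by 90° clockwise gives 225° — the wind blows toward the southwest.

225°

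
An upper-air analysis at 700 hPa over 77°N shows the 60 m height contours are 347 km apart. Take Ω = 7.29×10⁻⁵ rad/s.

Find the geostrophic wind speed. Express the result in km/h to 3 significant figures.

43.0 km/h

Coriolis parameter at 77°N:
f = 2Ω sin φ = 2 × 7.29×10⁻⁵ × sin 77° = 1.42×10⁻⁴ s⁻¹
Height gradient: |∂Z/∂n| = 60 m / 347000 m = 1.73×10⁻⁴
On a pressure surface, geostrophic balance gives V_g = (g/f)|∂Z/∂n|:
V_g = 9.81 × 1.73×10⁻⁴ / 1.42×10⁻⁴ = 11.9 m/s
Converting: 11.9 m/s × 3.6 = 43.0 km/h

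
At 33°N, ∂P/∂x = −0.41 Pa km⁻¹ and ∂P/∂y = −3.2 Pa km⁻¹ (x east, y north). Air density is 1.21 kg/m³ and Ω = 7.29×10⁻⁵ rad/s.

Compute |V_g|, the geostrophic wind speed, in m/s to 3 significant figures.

33.6 m/s

Coriolis parameter at 33°N:
f = 2Ω sin φ = 2 × 7.29×10⁻⁵ × sin 33° = 7.94×10⁻⁵ s⁻¹
Component geostrophic relations (x east, y north):
u_g = −(1/(fρ)) ∂P/∂y,  v_g = (1/(fρ)) ∂P/∂x
u_g = −(−3.2×10⁻³)/(7.94×10⁻⁵ × 1.21) = 33.3 m/s;  v_g = (−0.41×10⁻³)/(7.94×10⁻⁵ × 1.21) = −4.27 m/s
|V_g| = √(u_g² + v_g²) = 33.6 m/s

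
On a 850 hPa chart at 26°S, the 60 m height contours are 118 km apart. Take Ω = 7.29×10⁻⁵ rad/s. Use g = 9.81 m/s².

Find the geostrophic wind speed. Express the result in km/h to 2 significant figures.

Coriolis parameter at 26°S:
f = 2Ω sin φ = 2 × 7.29×10⁻⁵ × sin 26° = 6.39×10⁻⁵ s⁻¹
Height gradient: |∂Z/∂n| = 60 m / 118000 m = 5.08×10⁻⁴
On a pressure surface, geostrophic balance gives V_g = (g/f)|∂Z/∂n|:
V_g = 9.81 × 5.08×10⁻⁴ / 6.39×10⁻⁵ = 78.0 m/s
Converting: 78.0 m/s × 3.6 = 280 km/h

280 km/h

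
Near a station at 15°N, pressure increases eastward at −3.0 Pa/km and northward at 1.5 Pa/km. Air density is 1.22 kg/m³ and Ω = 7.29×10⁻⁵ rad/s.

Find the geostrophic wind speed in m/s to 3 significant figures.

Coriolis parameter at 15°N:
f = 2Ω sin φ = 2 × 7.29×10⁻⁵ × sin 15° = 3.77×10⁻⁵ s⁻¹
Component geostrophic relations (x east, y north):
u_g = −(1/(fρ)) ∂P/∂y,  v_g = (1/(fρ)) ∂P/∂x
u_g = −(1.5×10⁻³)/(3.77×10⁻⁵ × 1.22) = −32.6 m/s;  v_g = (−3.0×10⁻³)/(3.77×10⁻⁵ × 1.22) = −65.2 m/s
|V_g| = √(u_g² + v_g²) = 72.9 m/s

72.9 m/s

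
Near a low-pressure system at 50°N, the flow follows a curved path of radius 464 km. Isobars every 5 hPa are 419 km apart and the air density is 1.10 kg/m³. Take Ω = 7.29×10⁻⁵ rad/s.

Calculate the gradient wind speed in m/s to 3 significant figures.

8.36 m/s

Coriolis parameter at 50°N:
f = 2Ω sin φ = 2 × 7.29×10⁻⁵ × sin 50° = 1.12×10⁻⁴ s⁻¹
Pressure gradient: |∂P/∂n| = 500 Pa / 419000 m = 1.19×10⁻³ Pa/m
Geostrophic speed: V_g = |∂P/∂n|/(fρ) = 1.19×10⁻³/(1.12×10⁻⁴ × 1.10) = 9.71 m/s
Around a low, centrifugal force acts outward with Coriolis, so pressure-gradient force balances both:
(1/ρ)|∂P/∂n| = fV + V²/R  →  V² + fR·V − fR·V_g = 0
With fR = 1.12×10⁻⁴ × 464×10³ m = 51.8 m/s:
V = [−fR + √((fR)² + 4 fR V_g)]/2 = [−51.8 + √(51.8² + 4×51.8×9.71)]/2 = 8.36 m/s
Subgeostrophic (V < V_g = 9.71 m/s), as expected around a low.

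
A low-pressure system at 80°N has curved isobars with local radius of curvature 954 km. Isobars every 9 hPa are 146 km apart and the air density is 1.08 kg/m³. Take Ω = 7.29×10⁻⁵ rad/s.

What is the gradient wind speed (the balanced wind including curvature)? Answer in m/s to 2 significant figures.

Coriolis parameter at 80°N:
f = 2Ω sin φ = 2 × 7.29×10⁻⁵ × sin 80° = 1.44×10⁻⁴ s⁻¹
Pressure gradient: |∂P/∂n| = 900 Pa / 146000 m = 6.16×10⁻³ Pa/m
Geostrophic speed: V_g = |∂P/∂n|/(fρ) = 6.16×10⁻³/(1.44×10⁻⁴ × 1.08) = 39.8 m/s
Around a low, centrifugal force acts outward with Coriolis, so pressure-gradient force balances both:
(1/ρ)|∂P/∂n| = fV + V²/R  →  V² + fR·V − fR·V_g = 0
With fR = 1.44×10⁻⁴ × 954×10³ m = 137 m/s:
V = [−fR + √((fR)² + 4 fR V_g)]/2 = [−137 + √(137² + 4×137×39.8)]/2 = 32.2 m/s
Subgeostrophic (V < V_g = 39.8 m/s), as expected around a low.

32 m/s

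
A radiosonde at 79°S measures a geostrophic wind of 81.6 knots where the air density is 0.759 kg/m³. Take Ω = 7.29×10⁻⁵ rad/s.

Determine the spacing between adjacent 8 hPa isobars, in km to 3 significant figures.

175 km

Coriolis parameter at 79°S:
f = 2Ω sin φ = 2 × 7.29×10⁻⁵ × sin 79° = 1.43×10⁻⁴ s⁻¹
Wind speed in SI: 81.6 knots = 42.0 m/s
Geostrophic balance rearranged: |∂P/∂n| = f ρ V_g
|∂P/∂n| = 1.43×10⁻⁴ × 0.759 × 42.0 = 4.56×10⁻³ Pa/m
Isobar spacing: Δn = ΔP/|∂P/∂n| = 800 Pa / 4.56×10⁻³ Pa/m = 175435 m ≈ 175 km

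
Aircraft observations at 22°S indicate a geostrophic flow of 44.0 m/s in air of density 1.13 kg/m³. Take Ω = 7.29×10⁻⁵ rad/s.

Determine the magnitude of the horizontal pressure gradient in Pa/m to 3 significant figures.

2.72×10⁻³ Pa/m

Coriolis parameter at 22°S:
f = 2Ω sin φ = 2 × 7.29×10⁻⁵ × sin 22° = 5.46×10⁻⁵ s⁻¹
Geostrophic balance rearranged: |∂P/∂n| = f ρ V_g
|∂P/∂n| = 5.46×10⁻⁵ × 1.13 × 44.0 = 2.72×10⁻³ Pa/m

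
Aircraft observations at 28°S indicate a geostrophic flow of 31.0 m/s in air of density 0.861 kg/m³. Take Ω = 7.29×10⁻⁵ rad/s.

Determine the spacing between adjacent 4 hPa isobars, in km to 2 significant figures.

220 km

Coriolis parameter at 28°S:
f = 2Ω sin φ = 2 × 7.29×10⁻⁵ × sin 28° = 6.84×10⁻⁵ s⁻¹
Geostrophic balance rearranged: |∂P/∂n| = f ρ V_g
|∂P/∂n| = 6.84×10⁻⁵ × 0.861 × 31.0 = 1.83×10⁻³ Pa/m
Isobar spacing: Δn = ΔP/|∂P/∂n| = 400 Pa / 1.83×10⁻³ Pa/m = 218942 m ≈ 220 km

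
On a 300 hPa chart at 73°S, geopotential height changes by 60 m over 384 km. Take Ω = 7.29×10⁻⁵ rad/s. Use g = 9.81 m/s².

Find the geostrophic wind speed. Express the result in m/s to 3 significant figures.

11.0 m/s

Coriolis parameter at 73°S:
f = 2Ω sin φ = 2 × 7.29×10⁻⁵ × sin 73° = 1.39×10⁻⁴ s⁻¹
Height gradient: |∂Z/∂n| = 60 m / 384000 m = 1.56×10⁻⁴
On a pressure surface, geostrophic balance gives V_g = (g/f)|∂Z/∂n|:
V_g = 9.81 × 1.56×10⁻⁴ / 1.39×10⁻⁴ = 11.0 m/s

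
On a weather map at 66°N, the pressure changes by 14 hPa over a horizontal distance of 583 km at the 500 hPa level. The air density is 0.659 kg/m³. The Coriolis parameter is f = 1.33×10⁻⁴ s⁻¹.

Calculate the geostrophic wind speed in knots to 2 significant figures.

Pressure gradient: |∂P/∂n| = 1400 Pa / 583000 m = 2.40×10⁻³ Pa/m
Geostrophic balance (pressure-gradient force = Coriolis force):
V_g = (1/(fρ)) |∂P/∂n| = 2.40×10⁻³ / (1.33×10⁻⁴ × 0.659) = 27.4 m/s
Converting: 27.4 m/s × 1.944 = 53 knots

53 knots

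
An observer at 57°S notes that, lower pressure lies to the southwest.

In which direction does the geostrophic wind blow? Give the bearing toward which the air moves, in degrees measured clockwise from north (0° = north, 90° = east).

The pressure-gradient force points toward the southwest (bearing 225°).
Geostrophic balance: in the Southern Hemisphere the Coriolis force deflects motion to the left, so the geostrophic wind blows 90° to the left of the pressure-gradient force (low pressure on the right).
Rotating 225° by 90° counterclockwise gives 135° — the wind blows toward the southeast.

135°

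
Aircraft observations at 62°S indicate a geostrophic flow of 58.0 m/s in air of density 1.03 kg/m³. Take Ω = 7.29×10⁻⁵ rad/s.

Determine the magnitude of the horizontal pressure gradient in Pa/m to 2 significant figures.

Coriolis parameter at 62°S:
f = 2Ω sin φ = 2 × 7.29×10⁻⁵ × sin 62° = 1.29×10⁻⁴ s⁻¹
Geostrophic balance rearranged: |∂P/∂n| = f ρ V_g
|∂P/∂n| = 1.29×10⁻⁴ × 1.03 × 58.0 = 7.69×10⁻³ Pa/m

7.7×10⁻³ Pa/m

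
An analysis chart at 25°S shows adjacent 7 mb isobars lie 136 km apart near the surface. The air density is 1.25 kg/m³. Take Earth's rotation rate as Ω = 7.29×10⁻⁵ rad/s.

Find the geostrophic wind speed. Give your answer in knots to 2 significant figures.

Coriolis parameter at 25°S:
f = 2Ω sin φ = 2 × 7.29×10⁻⁵ × sin 25° = 6.16×10⁻⁵ s⁻¹
Pressure gradient: |∂P/∂n| = 700 Pa / 136000 m = 5.15×10⁻³ Pa/m
Geostrophic balance (pressure-gradient force = Coriolis force):
V_g = (1/(fρ)) |∂P/∂n| = 5.15×10⁻³ / (6.16×10⁻⁵ × 1.25) = 66.8 m/s
Converting: 66.8 m/s × 1.944 = 130 knots

130 knots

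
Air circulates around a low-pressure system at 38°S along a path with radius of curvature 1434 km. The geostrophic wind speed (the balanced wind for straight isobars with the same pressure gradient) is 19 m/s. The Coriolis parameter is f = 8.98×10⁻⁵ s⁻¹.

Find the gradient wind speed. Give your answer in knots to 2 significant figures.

33 knots

Around a low, centrifugal force acts outward with Coriolis, so pressure-gradient force balances both:
(1/ρ)|∂P/∂n| = fV + V²/R  →  V² + fR·V − fR·V_g = 0
With fR = 8.98×10⁻⁵ × 1434×10³ m = 129 m/s:
V = [−fR + √((fR)² + 4 fR V_g)]/2 = [−129 + √(129² + 4×129×19)]/2 = 16.8 m/s
Subgeostrophic (V < V_g = 19 m/s), as expected around a low.
Converting: 16.8 m/s × 1.944 = 33 knots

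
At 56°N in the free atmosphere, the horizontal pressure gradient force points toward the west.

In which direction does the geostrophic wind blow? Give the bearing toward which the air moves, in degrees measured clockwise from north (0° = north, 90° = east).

000°

The pressure-gradient force points toward the west (bearing 270°).
Geostrophic balance: in the Northern Hemisphere the Coriolis force deflects motion to the right, so the geostrophic wind blows 90° to the right of the pressure-gradient force (low pressure on the left).
Rotating 270° by 90° clockwise gives 000° — the wind blows toward the north.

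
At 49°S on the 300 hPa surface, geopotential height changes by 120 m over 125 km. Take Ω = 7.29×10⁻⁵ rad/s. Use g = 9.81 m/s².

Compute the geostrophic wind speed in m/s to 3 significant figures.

85.6 m/s

Coriolis parameter at 49°S:
f = 2Ω sin φ = 2 × 7.29×10⁻⁵ × sin 49° = 1.10×10⁻⁴ s⁻¹
Height gradient: |∂Z/∂n| = 120 m / 125000 m = 9.60×10⁻⁴
On a pressure surface, geostrophic balance gives V_g = (g/f)|∂Z/∂n|:
V_g = 9.81 × 9.60×10⁻⁴ / 1.10×10⁻⁴ = 85.6 m/s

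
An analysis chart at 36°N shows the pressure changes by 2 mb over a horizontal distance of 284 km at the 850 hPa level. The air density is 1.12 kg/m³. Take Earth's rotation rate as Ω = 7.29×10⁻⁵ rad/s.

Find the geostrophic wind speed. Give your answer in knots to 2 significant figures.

Coriolis parameter at 36°N:
f = 2Ω sin φ = 2 × 7.29×10⁻⁵ × sin 36° = 8.57×10⁻⁵ s⁻¹
Pressure gradient: |∂P/∂n| = 200 Pa / 284000 m = 7.04×10⁻⁴ Pa/m
Geostrophic balance (pressure-gradient force = Coriolis force):
V_g = (1/(fρ)) |∂P/∂n| = 7.04×10⁻⁴ / (8.57×10⁻⁵ × 1.12) = 7.34 m/s
Converting: 7.34 m/s × 1.944 = 14 knots

14 knots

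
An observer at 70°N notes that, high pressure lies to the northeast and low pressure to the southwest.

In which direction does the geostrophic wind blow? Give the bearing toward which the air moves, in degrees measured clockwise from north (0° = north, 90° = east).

315°

The pressure-gradient force points toward the southwest (bearing 225°).
Geostrophic balance: in the Northern Hemisphere the Coriolis force deflects motion to the right, so the geostrophic wind blows 90° to the right of the pressure-gradient force (low pressure on the left).
Rotating 225° by 90° clockwise gives 315° — the wind blows toward the northwest.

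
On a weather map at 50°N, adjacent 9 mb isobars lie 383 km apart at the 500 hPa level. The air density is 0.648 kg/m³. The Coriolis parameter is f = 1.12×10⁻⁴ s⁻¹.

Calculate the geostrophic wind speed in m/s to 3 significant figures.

32.4 m/s

Pressure gradient: |∂P/∂n| = 900 Pa / 383000 m = 2.35×10⁻³ Pa/m
Geostrophic balance (pressure-gradient force = Coriolis force):
V_g = (1/(fρ)) |∂P/∂n| = 2.35×10⁻³ / (1.12×10⁻⁴ × 0.648) = 32.4 m/s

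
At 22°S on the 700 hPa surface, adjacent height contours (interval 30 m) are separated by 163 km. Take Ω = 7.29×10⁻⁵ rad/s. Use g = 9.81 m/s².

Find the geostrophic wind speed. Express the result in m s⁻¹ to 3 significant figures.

Coriolis parameter at 22°S:
f = 2Ω sin φ = 2 × 7.29×10⁻⁵ × sin 22° = 5.46×10⁻⁵ s⁻¹
Height gradient: |∂Z/∂n| = 30 m / 163000 m = 1.84×10⁻⁴
On a pressure surface, geostrophic balance gives V_g = (g/f)|∂Z/∂n|:
V_g = 9.81 × 1.84×10⁻⁴ / 5.46×10⁻⁵ = 33.1 m/s

33.1 m s⁻¹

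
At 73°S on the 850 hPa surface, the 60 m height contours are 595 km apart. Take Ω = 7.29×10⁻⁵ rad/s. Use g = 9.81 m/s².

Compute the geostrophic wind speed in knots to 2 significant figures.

Coriolis parameter at 73°S:
f = 2Ω sin φ = 2 × 7.29×10⁻⁵ × sin 73° = 1.39×10⁻⁴ s⁻¹
Height gradient: |∂Z/∂n| = 60 m / 595000 m = 1.01×10⁻⁴
On a pressure surface, geostrophic balance gives V_g = (g/f)|∂Z/∂n|:
V_g = 9.81 × 1.01×10⁻⁴ / 1.39×10⁻⁴ = 7.09 m/s
Converting: 7.09 m/s × 1.944 = 14 knots

14 knots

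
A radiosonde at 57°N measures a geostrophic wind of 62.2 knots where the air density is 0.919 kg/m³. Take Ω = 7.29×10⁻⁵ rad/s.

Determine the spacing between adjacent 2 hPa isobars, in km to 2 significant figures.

56 km

Coriolis parameter at 57°N:
f = 2Ω sin φ = 2 × 7.29×10⁻⁵ × sin 57° = 1.22×10⁻⁴ s⁻¹
Wind speed in SI: 62.2 knots = 32.0 m/s
Geostrophic balance rearranged: |∂P/∂n| = f ρ V_g
|∂P/∂n| = 1.22×10⁻⁴ × 0.919 × 32.0 = 3.60×10⁻³ Pa/m
Isobar spacing: Δn = ΔP/|∂P/∂n| = 200 Pa / 3.60×10⁻³ Pa/m = 55621 m ≈ 56 km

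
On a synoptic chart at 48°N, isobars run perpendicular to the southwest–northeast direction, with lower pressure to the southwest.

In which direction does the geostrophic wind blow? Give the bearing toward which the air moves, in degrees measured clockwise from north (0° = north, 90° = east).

315°

The pressure-gradient force points toward the southwest (bearing 225°).
Geostrophic balance: in the Northern Hemisphere the Coriolis force deflects motion to the right, so the geostrophic wind blows 90° to the right of the pressure-gradient force (low pressure on the left).
Rotating 225° by 90° clockwise gives 315° — the wind blows toward the northwest.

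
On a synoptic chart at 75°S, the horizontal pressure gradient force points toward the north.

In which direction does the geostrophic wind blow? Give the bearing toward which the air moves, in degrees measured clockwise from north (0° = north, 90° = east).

The pressure-gradient force points toward the north (bearing 000°).
Geostrophic balance: in the Southern Hemisphere the Coriolis force deflects motion to the left, so the geostrophic wind blows 90° to the left of the pressure-gradient force (low pressure on the right).
Rotating 000° by 90° counterclockwise gives 270° — the wind blows toward the west.

270°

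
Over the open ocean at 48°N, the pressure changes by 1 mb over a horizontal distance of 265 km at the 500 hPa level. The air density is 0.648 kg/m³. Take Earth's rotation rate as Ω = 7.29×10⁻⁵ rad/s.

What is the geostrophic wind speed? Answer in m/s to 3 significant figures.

5.37 m/s

Coriolis parameter at 48°N:
f = 2Ω sin φ = 2 × 7.29×10⁻⁵ × sin 48° = 1.08×10⁻⁴ s⁻¹
Pressure gradient: |∂P/∂n| = 100 Pa / 265000 m = 3.77×10⁻⁴ Pa/m
Geostrophic balance (pressure-gradient force = Coriolis force):
V_g = (1/(fρ)) |∂P/∂n| = 3.77×10⁻⁴ / (1.08×10⁻⁴ × 0.648) = 5.37 m/s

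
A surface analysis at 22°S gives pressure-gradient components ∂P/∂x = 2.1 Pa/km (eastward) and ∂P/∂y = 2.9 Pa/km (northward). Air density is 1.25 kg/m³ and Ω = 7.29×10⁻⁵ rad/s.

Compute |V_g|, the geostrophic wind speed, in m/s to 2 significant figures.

52 m/s

Coriolis parameter at 22°S:
f = 2Ω sin φ = 2 × 7.29×10⁻⁵ × sin 22° = 5.46×10⁻⁵ s⁻¹
In the Southern Hemisphere f is negative: f = −5.46×10⁻⁵ s⁻¹.
Component geostrophic relations (x east, y north):
u_g = −(1/(fρ)) ∂P/∂y,  v_g = (1/(fρ)) ∂P/∂x
u_g = −(2.9×10⁻³)/(−5.46×10⁻⁵ × 1.25) = 42.5 m/s;  v_g = (2.1×10⁻³)/(−5.46×10⁻⁵ × 1.25) = −30.8 m/s
|V_g| = √(u_g² + v_g²) = 52.4 m/s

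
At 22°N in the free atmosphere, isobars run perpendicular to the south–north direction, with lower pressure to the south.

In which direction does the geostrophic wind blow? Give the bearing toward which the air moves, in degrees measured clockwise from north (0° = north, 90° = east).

The pressure-gradient force points toward the south (bearing 180°).
Geostrophic balance: in the Northern Hemisphere the Coriolis force deflects motion to the right, so the geostrophic wind blows 90° to the right of the pressure-gradient force (low pressure on the left).
Rotating 180° by 90° clockwise gives 270° — the wind blows toward the west.

270°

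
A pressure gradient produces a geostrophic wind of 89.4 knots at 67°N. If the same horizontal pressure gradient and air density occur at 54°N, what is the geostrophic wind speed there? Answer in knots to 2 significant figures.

100 knots

With the same pressure gradient and density, V_g ∝ 1/f ∝ 1/sin φ.
V₂ = V₁ · sin φ₁ / sin φ₂ = 89.4 × sin 67° / sin 54°
V₂ = 89.4 × 0.9205/0.8090 = 100 knots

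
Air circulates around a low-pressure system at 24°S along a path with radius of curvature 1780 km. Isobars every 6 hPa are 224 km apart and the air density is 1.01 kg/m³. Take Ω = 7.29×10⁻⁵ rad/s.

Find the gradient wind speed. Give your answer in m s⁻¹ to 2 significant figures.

34 m s⁻¹

Coriolis parameter at 24°S:
f = 2Ω sin φ = 2 × 7.29×10⁻⁵ × sin 24° = 5.93×10⁻⁵ s⁻¹
Pressure gradient: |∂P/∂n| = 600 Pa / 224000 m = 2.68×10⁻³ Pa/m
Geostrophic speed: V_g = |∂P/∂n|/(fρ) = 2.68×10⁻³/(5.93×10⁻⁵ × 1.01) = 44.7 m/s
Around a low, centrifugal force acts outward with Coriolis, so pressure-gradient force balances both:
(1/ρ)|∂P/∂n| = fV + V²/R  →  V² + fR·V − fR·V_g = 0
With fR = 5.93×10⁻⁵ × 1780×10³ m = 106 m/s:
V = [−fR + √((fR)² + 4 fR V_g)]/2 = [−106 + √(106² + 4×106×44.7)]/2 = 33.9 m/s
Subgeostrophic (V < V_g = 44.7 m/s), as expected around a low.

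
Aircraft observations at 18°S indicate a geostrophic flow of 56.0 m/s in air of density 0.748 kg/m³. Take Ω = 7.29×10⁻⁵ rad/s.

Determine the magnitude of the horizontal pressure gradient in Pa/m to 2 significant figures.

1.9×10⁻³ Pa/m

Coriolis parameter at 18°S:
f = 2Ω sin φ = 2 × 7.29×10⁻⁵ × sin 18° = 4.51×10⁻⁵ s⁻¹
Geostrophic balance rearranged: |∂P/∂n| = f ρ V_g
|∂P/∂n| = 4.51×10⁻⁵ × 0.748 × 56.0 = 1.89×10⁻³ Pa/m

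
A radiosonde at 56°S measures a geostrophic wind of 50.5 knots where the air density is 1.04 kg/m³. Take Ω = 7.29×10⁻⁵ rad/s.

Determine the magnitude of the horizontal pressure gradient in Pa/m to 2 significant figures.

3.3×10⁻³ Pa/m

Coriolis parameter at 56°S:
f = 2Ω sin φ = 2 × 7.29×10⁻⁵ × sin 56° = 1.21×10⁻⁴ s⁻¹
Wind speed in SI: 50.5 knots = 26.0 m/s
Geostrophic balance rearranged: |∂P/∂n| = f ρ V_g
|∂P/∂n| = 1.21×10⁻⁴ × 1.04 × 26.0 = 3.27×10⁻³ Pa/m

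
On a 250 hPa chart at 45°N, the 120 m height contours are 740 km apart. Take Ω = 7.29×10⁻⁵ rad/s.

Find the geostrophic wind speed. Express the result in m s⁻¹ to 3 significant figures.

15.4 m s⁻¹

Coriolis parameter at 45°N:
f = 2Ω sin φ = 2 × 7.29×10⁻⁵ × sin 45° = 1.03×10⁻⁴ s⁻¹
Height gradient: |∂Z/∂n| = 120 m / 740000 m = 1.62×10⁻⁴
On a pressure surface, geostrophic balance gives V_g = (g/f)|∂Z/∂n|:
V_g = 9.81 × 1.62×10⁻⁴ / 1.03×10⁻⁴ = 15.4 m/s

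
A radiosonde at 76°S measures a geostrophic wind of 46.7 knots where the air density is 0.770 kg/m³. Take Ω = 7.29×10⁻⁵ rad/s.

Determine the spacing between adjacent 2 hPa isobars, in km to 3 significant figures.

76.4 km

Coriolis parameter at 76°S:
f = 2Ω sin φ = 2 × 7.29×10⁻⁵ × sin 76° = 1.41×10⁻⁴ s⁻¹
Wind speed in SI: 46.7 knots = 24.0 m/s
Geostrophic balance rearranged: |∂P/∂n| = f ρ V_g
|∂P/∂n| = 1.41×10⁻⁴ × 0.770 × 24.0 = 2.62×10⁻³ Pa/m
Isobar spacing: Δn = ΔP/|∂P/∂n| = 200 Pa / 2.62×10⁻³ Pa/m = 76423 m ≈ 76.4 km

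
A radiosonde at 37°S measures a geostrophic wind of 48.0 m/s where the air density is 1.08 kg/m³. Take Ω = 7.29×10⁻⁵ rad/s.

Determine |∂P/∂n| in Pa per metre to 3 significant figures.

4.55×10⁻³ Pa/m

Coriolis parameter at 37°S:
f = 2Ω sin φ = 2 × 7.29×10⁻⁵ × sin 37° = 8.77×10⁻⁵ s⁻¹
Geostrophic balance rearranged: |∂P/∂n| = f ρ V_g
|∂P/∂n| = 8.77×10⁻⁵ × 1.08 × 48.0 = 4.55×10⁻³ Pa/m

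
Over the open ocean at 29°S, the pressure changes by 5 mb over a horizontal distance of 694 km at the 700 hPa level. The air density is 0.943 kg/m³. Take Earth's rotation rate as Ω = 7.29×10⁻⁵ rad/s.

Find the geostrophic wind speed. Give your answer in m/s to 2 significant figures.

Coriolis parameter at 29°S:
f = 2Ω sin φ = 2 × 7.29×10⁻⁵ × sin 29° = 7.07×10⁻⁵ s⁻¹
Pressure gradient: |∂P/∂n| = 500 Pa / 694000 m = 7.20×10⁻⁴ Pa/m
Geostrophic balance (pressure-gradient force = Coriolis force):
V_g = (1/(fρ)) |∂P/∂n| = 7.20×10⁻⁴ / (7.07×10⁻⁵ × 0.943) = 10.8 m/s

11 m/s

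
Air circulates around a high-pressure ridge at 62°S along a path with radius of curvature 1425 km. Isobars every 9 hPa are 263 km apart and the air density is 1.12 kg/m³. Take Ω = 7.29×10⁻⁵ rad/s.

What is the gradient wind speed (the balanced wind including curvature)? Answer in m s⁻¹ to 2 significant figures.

28 m s⁻¹

Coriolis parameter at 62°S:
f = 2Ω sin φ = 2 × 7.29×10⁻⁵ × sin 62° = 1.29×10⁻⁴ s⁻¹
Pressure gradient: |∂P/∂n| = 900 Pa / 263000 m = 3.42×10⁻³ Pa/m
Geostrophic speed: V_g = |∂P/∂n|/(fρ) = 3.42×10⁻³/(1.29×10⁻⁴ × 1.12) = 23.7 m/s
Around a high, pressure-gradient force acts outward with centrifugal, so Coriolis balances both:
fV = (1/ρ)|∂P/∂n| + V²/R  →  V² − fR·V + fR·V_g = 0
With fR = 1.29×10⁻⁴ × 1425×10³ m = 183 m/s:
V = [fR − √((fR)² − 4 fR V_g)]/2 = [183 − √(183² − 4×183×23.7)]/2 = 28 m/s
Supergeostrophic (V > V_g = 23.7 m/s), as expected around a high.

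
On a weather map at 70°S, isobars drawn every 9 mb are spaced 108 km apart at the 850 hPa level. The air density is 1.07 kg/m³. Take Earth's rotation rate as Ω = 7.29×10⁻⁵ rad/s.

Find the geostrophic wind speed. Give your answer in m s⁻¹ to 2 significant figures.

57 m s⁻¹

Coriolis parameter at 70°S:
f = 2Ω sin φ = 2 × 7.29×10⁻⁵ × sin 70° = 1.37×10⁻⁴ s⁻¹
Pressure gradient: |∂P/∂n| = 900 Pa / 108000 m = 8.33×10⁻³ Pa/m
Geostrophic balance (pressure-gradient force = Coriolis force):
V_g = (1/(fρ)) |∂P/∂n| = 8.33×10⁻³ / (1.37×10⁻⁴ × 1.07) = 56.8 m/s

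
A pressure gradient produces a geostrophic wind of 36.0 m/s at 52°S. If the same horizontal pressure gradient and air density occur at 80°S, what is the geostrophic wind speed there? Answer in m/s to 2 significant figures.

With the same pressure gradient and density, V_g ∝ 1/f ∝ 1/sin φ.
V₂ = V₁ · sin φ₁ / sin φ₂ = 36.0 × sin 52° / sin 80°
V₂ = 36.0 × 0.7880/0.9848 = 29 m/s

29 m/s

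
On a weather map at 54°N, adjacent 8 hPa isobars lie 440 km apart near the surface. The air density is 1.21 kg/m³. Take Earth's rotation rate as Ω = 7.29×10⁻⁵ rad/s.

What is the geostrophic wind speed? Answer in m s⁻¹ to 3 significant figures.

12.7 m s⁻¹

Coriolis parameter at 54°N:
f = 2Ω sin φ = 2 × 7.29×10⁻⁵ × sin 54° = 1.18×10⁻⁴ s⁻¹
Pressure gradient: |∂P/∂n| = 800 Pa / 440000 m = 1.82×10⁻³ Pa/m
Geostrophic balance (pressure-gradient force = Coriolis force):
V_g = (1/(fρ)) |∂P/∂n| = 1.82×10⁻³ / (1.18×10⁻⁴ × 1.21) = 12.7 m/s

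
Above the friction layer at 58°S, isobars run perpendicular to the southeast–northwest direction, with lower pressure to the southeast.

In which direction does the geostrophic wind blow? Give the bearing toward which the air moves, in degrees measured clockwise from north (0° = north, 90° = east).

The pressure-gradient force points toward the southeast (bearing 135°).
Geostrophic balance: in the Southern Hemisphere the Coriolis force deflects motion to the left, so the geostrophic wind blows 90° to the left of the pressure-gradient force (low pressure on the right).
Rotating 135° by 90° counterclockwise gives 045° — the wind blows toward the northeast.

045°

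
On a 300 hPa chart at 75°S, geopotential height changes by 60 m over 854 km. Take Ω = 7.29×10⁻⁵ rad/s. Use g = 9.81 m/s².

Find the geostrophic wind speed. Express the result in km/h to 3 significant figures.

Coriolis parameter at 75°S:
f = 2Ω sin φ = 2 × 7.29×10⁻⁵ × sin 75° = 1.41×10⁻⁴ s⁻¹
Height gradient: |∂Z/∂n| = 60 m / 854000 m = 7.03×10⁻⁵
On a pressure surface, geostrophic balance gives V_g = (g/f)|∂Z/∂n|:
V_g = 9.81 × 7.03×10⁻⁵ / 1.41×10⁻⁴ = 4.89 m/s
Converting: 4.89 m/s × 3.6 = 17.6 km/h

17.6 km/h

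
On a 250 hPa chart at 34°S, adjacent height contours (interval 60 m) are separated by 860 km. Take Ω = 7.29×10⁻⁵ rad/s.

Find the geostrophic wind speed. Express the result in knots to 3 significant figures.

16.3 knots

Coriolis parameter at 34°S:
f = 2Ω sin φ = 2 × 7.29×10⁻⁵ × sin 34° = 8.15×10⁻⁵ s⁻¹
Height gradient: |∂Z/∂n| = 60 m / 860000 m = 6.98×10⁻⁵
On a pressure surface, geostrophic balance gives V_g = (g/f)|∂Z/∂n|:
V_g = 9.81 × 6.98×10⁻⁵ / 8.15×10⁻⁵ = 8.39 m/s
Converting: 8.39 m/s × 1.944 = 16.3 knots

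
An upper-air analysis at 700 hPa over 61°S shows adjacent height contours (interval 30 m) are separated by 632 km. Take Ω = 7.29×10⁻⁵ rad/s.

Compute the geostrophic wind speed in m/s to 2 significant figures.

3.7 m/s

Coriolis parameter at 61°S:
f = 2Ω sin φ = 2 × 7.29×10⁻⁵ × sin 61° = 1.28×10⁻⁴ s⁻¹
Height gradient: |∂Z/∂n| = 30 m / 632000 m = 4.75×10⁻⁵
On a pressure surface, geostrophic balance gives V_g = (g/f)|∂Z/∂n|:
V_g = 9.81 × 4.75×10⁻⁵ / 1.28×10⁻⁴ = 3.65 m/s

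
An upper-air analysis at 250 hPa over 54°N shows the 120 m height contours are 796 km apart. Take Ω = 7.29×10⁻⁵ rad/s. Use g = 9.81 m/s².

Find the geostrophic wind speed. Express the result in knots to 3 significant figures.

24.4 knots

Coriolis parameter at 54°N:
f = 2Ω sin φ = 2 × 7.29×10⁻⁵ × sin 54° = 1.18×10⁻⁴ s⁻¹
Height gradient: |∂Z/∂n| = 120 m / 796000 m = 1.51×10⁻⁴
On a pressure surface, geostrophic balance gives V_g = (g/f)|∂Z/∂n|:
V_g = 9.81 × 1.51×10⁻⁴ / 1.18×10⁻⁴ = 12.5 m/s
Converting: 12.5 m/s × 1.944 = 24.4 knots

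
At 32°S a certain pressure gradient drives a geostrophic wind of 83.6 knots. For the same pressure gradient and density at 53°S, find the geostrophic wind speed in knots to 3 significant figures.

With the same pressure gradient and density, V_g ∝ 1/f ∝ 1/sin φ.
V₂ = V₁ · sin φ₁ / sin φ₂ = 83.6 × sin 32° / sin 53°
V₂ = 83.6 × 0.5299/0.7986 = 55.5 knots

55.5 knots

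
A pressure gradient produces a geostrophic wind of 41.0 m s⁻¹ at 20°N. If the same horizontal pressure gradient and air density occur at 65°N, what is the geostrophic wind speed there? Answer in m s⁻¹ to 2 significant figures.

With the same pressure gradient and density, V_g ∝ 1/f ∝ 1/sin φ.
V₂ = V₁ · sin φ₁ / sin φ₂ = 41.0 × sin 20° / sin 65°
V₂ = 41.0 × 0.3420/0.9063 = 15 m s⁻¹

15 m s⁻¹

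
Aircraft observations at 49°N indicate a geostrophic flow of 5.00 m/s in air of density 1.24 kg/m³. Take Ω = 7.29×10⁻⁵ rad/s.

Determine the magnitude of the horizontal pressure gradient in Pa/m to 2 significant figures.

6.8×10⁻⁴ Pa/m

Coriolis parameter at 49°N:
f = 2Ω sin φ = 2 × 7.29×10⁻⁵ × sin 49° = 1.10×10⁻⁴ s⁻¹
Geostrophic balance rearranged: |∂P/∂n| = f ρ V_g
|∂P/∂n| = 1.10×10⁻⁴ × 1.24 × 5.00 = 6.82×10⁻⁴ Pa/m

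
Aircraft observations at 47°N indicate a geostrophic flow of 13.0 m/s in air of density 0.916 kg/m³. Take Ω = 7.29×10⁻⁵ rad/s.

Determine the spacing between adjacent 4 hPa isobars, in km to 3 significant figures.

315 km

Coriolis parameter at 47°N:
f = 2Ω sin φ = 2 × 7.29×10⁻⁵ × sin 47° = 1.07×10⁻⁴ s⁻¹
Geostrophic balance rearranged: |∂P/∂n| = f ρ V_g
|∂P/∂n| = 1.07×10⁻⁴ × 0.916 × 13.0 = 1.27×10⁻³ Pa/m
Isobar spacing: Δn = ΔP/|∂P/∂n| = 400 Pa / 1.27×10⁻³ Pa/m = 315019 m ≈ 315 km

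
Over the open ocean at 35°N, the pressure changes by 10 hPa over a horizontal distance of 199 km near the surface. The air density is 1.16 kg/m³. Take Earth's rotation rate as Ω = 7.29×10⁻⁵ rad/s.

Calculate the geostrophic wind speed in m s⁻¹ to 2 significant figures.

Coriolis parameter at 35°N:
f = 2Ω sin φ = 2 × 7.29×10⁻⁵ × sin 35° = 8.36×10⁻⁵ s⁻¹
Pressure gradient: |∂P/∂n| = 1000 Pa / 199000 m = 5.03×10⁻³ Pa/m
Geostrophic balance (pressure-gradient force = Coriolis force):
V_g = (1/(fρ)) |∂P/∂n| = 5.03×10⁻³ / (8.36×10⁻⁵ × 1.16) = 51.8 m/s

52 m s⁻¹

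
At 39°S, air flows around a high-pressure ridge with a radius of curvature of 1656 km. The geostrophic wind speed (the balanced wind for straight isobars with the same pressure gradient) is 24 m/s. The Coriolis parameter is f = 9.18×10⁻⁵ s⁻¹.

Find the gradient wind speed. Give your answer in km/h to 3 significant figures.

Around a high, pressure-gradient force acts outward with centrifugal, so Coriolis balances both:
fV = (1/ρ)|∂P/∂n| + V²/R  →  V² − fR·V + fR·V_g = 0
With fR = 9.18×10⁻⁵ × 1656×10³ m = 152 m/s:
V = [fR − √((fR)² − 4 fR V_g)]/2 = [152 − √(152² − 4×152×24)]/2 = 29.9 m/s
Supergeostrophic (V > V_g = 24 m/s), as expected around a high.
Converting: 29.9 m/s × 3.6 = 108 km/h

108 km/h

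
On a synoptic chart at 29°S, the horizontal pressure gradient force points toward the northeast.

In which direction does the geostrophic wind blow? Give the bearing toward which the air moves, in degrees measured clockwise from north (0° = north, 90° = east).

The pressure-gradient force points toward the northeast (bearing 045°).
Geostrophic balance: in the Southern Hemisphere the Coriolis force deflects motion to the left, so the geostrophic wind blows 90° to the left of the pressure-gradient force (low pressure on the right).
Rotating 045° by 90° counterclockwise gives 315° — the wind blows toward the northwest.

315°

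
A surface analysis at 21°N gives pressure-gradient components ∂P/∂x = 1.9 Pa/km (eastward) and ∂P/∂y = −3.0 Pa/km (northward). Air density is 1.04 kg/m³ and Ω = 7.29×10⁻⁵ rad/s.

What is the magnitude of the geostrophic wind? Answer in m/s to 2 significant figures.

65 m/s

Coriolis parameter at 21°N:
f = 2Ω sin φ = 2 × 7.29×10⁻⁵ × sin 21° = 5.23×10⁻⁵ s⁻¹
Component geostrophic relations (x east, y north):
u_g = −(1/(fρ)) ∂P/∂y,  v_g = (1/(fρ)) ∂P/∂x
u_g = −(−3.0×10⁻³)/(5.23×10⁻⁵ × 1.04) = 55.2 m/s;  v_g = (1.9×10⁻³)/(5.23×10⁻⁵ × 1.04) = 35.0 m/s
|V_g| = √(u_g² + v_g²) = 65.3 m/s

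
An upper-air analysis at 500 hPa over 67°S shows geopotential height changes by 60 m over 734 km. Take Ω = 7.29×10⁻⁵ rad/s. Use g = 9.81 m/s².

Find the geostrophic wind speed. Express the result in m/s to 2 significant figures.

6.0 m/s

Coriolis parameter at 67°S:
f = 2Ω sin φ = 2 × 7.29×10⁻⁵ × sin 67° = 1.34×10⁻⁴ s⁻¹
Height gradient: |∂Z/∂n| = 60 m / 734000 m = 8.17×10⁻⁵
On a pressure surface, geostrophic balance gives V_g = (g/f)|∂Z/∂n|:
V_g = 9.81 × 8.17×10⁻⁵ / 1.34×10⁻⁴ = 5.98 m/s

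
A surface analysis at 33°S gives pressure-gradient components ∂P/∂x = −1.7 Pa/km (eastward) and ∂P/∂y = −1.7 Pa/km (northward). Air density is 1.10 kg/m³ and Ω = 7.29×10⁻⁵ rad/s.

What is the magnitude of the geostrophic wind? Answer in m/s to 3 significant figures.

Coriolis parameter at 33°S:
f = 2Ω sin φ = 2 × 7.29×10⁻⁵ × sin 33° = 7.94×10⁻⁵ s⁻¹
In the Southern Hemisphere f is negative: f = −7.94×10⁻⁵ s⁻¹.
Component geostrophic relations (x east, y north):
u_g = −(1/(fρ)) ∂P/∂y,  v_g = (1/(fρ)) ∂P/∂x
u_g = −(−1.7×10⁻³)/(−7.94×10⁻⁵ × 1.10) = −19.5 m/s;  v_g = (−1.7×10⁻³)/(−7.94×10⁻⁵ × 1.10) = 19.5 m/s
|V_g| = √(u_g² + v_g²) = 27.5 m/s

27.5 m/s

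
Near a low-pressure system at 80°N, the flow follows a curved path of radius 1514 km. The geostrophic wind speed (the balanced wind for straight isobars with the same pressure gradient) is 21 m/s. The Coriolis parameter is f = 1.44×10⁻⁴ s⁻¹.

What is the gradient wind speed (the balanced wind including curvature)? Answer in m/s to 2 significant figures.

19 m/s

Around a low, centrifugal force acts outward with Coriolis, so pressure-gradient force balances both:
(1/ρ)|∂P/∂n| = fV + V²/R  →  V² + fR·V − fR·V_g = 0
With fR = 1.44×10⁻⁴ × 1514×10³ m = 218 m/s:
V = [−fR + √((fR)² + 4 fR V_g)]/2 = [−218 + √(218² + 4×218×21)]/2 = 19.3 m/s
Subgeostrophic (V < V_g = 21 m/s), as expected around a low.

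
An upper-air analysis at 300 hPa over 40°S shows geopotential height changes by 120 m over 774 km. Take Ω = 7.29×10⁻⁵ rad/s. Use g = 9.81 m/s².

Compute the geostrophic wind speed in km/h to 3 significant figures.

Coriolis parameter at 40°S:
f = 2Ω sin φ = 2 × 7.29×10⁻⁵ × sin 40° = 9.37×10⁻⁵ s⁻¹
Height gradient: |∂Z/∂n| = 120 m / 774000 m = 1.55×10⁻⁴
On a pressure surface, geostrophic balance gives V_g = (g/f)|∂Z/∂n|:
V_g = 9.81 × 1.55×10⁻⁴ / 9.37×10⁻⁵ = 16.2 m/s
Converting: 16.2 m/s × 3.6 = 58.4 km/h

58.4 km/h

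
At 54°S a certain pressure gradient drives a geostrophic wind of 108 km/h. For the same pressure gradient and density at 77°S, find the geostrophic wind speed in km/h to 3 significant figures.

With the same pressure gradient and density, V_g ∝ 1/f ∝ 1/sin φ.
V₂ = V₁ · sin φ₁ / sin φ₂ = 108 × sin 54° / sin 77°
V₂ = 108 × 0.8090/0.9744 = 89.7 km/h

89.7 km/h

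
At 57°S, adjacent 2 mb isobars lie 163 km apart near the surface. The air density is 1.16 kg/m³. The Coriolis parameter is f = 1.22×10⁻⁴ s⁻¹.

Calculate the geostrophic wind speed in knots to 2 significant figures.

17 knots

Pressure gradient: |∂P/∂n| = 200 Pa / 163000 m = 1.23×10⁻³ Pa/m
Geostrophic balance (pressure-gradient force = Coriolis force):
V_g = (1/(fρ)) |∂P/∂n| = 1.23×10⁻³ / (1.22×10⁻⁴ × 1.16) = 8.67 m/s
Converting: 8.67 m/s × 1.944 = 17 knots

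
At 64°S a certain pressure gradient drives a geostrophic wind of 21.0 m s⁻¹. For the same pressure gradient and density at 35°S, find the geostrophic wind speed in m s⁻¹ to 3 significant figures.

32.9 m s⁻¹

With the same pressure gradient and density, V_g ∝ 1/f ∝ 1/sin φ.
V₂ = V₁ · sin φ₁ / sin φ₂ = 21.0 × sin 64° / sin 35°
V₂ = 21.0 × 0.8988/0.5736 = 32.9 m s⁻¹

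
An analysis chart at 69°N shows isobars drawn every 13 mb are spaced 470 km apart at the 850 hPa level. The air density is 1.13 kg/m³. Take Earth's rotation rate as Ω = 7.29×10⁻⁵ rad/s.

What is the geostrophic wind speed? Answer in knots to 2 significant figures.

Coriolis parameter at 69°N:
f = 2Ω sin φ = 2 × 7.29×10⁻⁵ × sin 69° = 1.36×10⁻⁴ s⁻¹
Pressure gradient: |∂P/∂n| = 1300 Pa / 470000 m = 2.77×10⁻³ Pa/m
Geostrophic balance (pressure-gradient force = Coriolis force):
V_g = (1/(fρ)) |∂P/∂n| = 2.77×10⁻³ / (1.36×10⁻⁴ × 1.13) = 18.0 m/s
Converting: 18.0 m/s × 1.944 = 35 knots

35 knots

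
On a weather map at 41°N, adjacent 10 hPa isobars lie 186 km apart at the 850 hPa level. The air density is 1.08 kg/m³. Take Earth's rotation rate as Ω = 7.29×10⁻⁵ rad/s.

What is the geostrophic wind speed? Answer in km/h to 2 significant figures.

190 km/h

Coriolis parameter at 41°N:
f = 2Ω sin φ = 2 × 7.29×10⁻⁵ × sin 41° = 9.57×10⁻⁵ s⁻¹
Pressure gradient: |∂P/∂n| = 1000 Pa / 186000 m = 5.38×10⁻³ Pa/m
Geostrophic balance (pressure-gradient force = Coriolis force):
V_g = (1/(fρ)) |∂P/∂n| = 5.38×10⁻³ / (9.57×10⁻⁵ × 1.08) = 52.0 m/s
Converting: 52.0 m/s × 3.6 = 190 km/h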